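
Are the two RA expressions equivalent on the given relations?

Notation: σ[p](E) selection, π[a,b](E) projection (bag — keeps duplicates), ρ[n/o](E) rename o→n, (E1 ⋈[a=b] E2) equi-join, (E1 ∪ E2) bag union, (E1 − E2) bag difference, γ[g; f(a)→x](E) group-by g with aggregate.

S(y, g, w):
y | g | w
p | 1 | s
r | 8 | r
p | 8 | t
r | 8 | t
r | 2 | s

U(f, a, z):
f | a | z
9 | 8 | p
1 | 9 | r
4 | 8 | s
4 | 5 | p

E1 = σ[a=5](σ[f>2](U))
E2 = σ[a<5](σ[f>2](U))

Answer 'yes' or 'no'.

E1 row counts bottom-up:
  U → 4
  σ[f>2](U) → 3
  σ[a=5](σ[f>2](U)) → 1
E2 row counts bottom-up:
  U → 4
  σ[f>2](U) → 3
  σ[a<5](σ[f>2](U)) → 0

E1 result:
f | a | z
4 | 5 | p
E2 result:
f | a | z
(0 rows)
Witness: (4, 5, 'p') appears 1× in E1 but 0× in E2.

no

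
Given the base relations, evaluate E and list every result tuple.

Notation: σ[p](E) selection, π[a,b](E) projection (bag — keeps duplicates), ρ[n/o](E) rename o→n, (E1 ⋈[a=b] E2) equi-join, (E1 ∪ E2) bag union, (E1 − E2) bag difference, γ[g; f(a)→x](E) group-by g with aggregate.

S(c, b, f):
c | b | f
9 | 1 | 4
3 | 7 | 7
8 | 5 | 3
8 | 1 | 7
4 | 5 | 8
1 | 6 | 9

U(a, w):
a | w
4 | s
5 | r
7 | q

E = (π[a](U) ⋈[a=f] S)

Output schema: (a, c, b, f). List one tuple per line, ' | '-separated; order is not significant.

Stepwise |·|:
  U → 3
  π[a](U) → 3
  S → 6
  (π[a](U) ⋈[a=f] S) → 3

== RESULT ==
a | c | b | f
4 | 9 | 1 | 4
7 | 3 | 7 | 7
7 | 8 | 1 | 7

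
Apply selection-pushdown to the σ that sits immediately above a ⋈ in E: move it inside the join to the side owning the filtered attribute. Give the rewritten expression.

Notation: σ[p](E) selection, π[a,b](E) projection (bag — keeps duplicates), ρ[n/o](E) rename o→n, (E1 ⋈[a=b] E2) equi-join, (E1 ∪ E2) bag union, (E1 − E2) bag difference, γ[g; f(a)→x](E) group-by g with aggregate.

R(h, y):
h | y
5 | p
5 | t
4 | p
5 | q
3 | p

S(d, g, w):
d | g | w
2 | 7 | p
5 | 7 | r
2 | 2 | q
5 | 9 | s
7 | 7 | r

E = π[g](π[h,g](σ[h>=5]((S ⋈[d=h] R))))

σ filters on h, owned by the right side.
E' = π[g](π[h,g]((S ⋈[d=h] σ[h>=5](R))))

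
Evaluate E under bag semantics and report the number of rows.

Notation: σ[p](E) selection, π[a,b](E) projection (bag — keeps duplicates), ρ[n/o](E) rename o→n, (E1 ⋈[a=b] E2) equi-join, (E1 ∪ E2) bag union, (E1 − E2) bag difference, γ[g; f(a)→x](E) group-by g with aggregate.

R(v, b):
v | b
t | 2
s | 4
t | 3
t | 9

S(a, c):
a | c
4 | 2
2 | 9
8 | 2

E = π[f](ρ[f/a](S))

Row counts bottom-up:
  S → 3
  ρ[f/a](S) → 3
  π[f](ρ[f/a](S)) → 3

|E| = 3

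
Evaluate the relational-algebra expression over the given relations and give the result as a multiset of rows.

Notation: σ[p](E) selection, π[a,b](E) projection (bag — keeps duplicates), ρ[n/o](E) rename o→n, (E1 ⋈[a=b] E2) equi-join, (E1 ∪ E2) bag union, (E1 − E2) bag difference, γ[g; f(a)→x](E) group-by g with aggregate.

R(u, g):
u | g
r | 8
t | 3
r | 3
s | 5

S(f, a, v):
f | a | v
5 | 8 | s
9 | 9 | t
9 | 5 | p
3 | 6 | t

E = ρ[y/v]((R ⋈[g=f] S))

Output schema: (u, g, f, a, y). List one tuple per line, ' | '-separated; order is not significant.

Stepwise |·|:
  R → 4
  S → 4
  (R ⋈[g=f] S) → 3
  ρ[y/v]((R ⋈[g=f] S)) → 3

== RESULT ==
u | g | f | a | y
r | 3 | 3 | 6 | t
s | 5 | 5 | 8 | s
t | 3 | 3 | 6 | t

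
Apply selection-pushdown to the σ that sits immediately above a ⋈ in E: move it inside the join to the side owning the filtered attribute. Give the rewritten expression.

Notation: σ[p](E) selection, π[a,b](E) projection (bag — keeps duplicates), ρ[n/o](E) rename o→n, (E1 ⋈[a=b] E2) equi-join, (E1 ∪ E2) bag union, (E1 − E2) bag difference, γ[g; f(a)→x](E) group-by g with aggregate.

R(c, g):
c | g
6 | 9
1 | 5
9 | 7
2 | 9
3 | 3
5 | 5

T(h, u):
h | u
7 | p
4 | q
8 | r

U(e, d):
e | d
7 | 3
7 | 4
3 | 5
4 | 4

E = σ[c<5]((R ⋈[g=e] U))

σ filters on c, owned by the left side.
E' = (σ[c<5](R) ⋈[g=e] U)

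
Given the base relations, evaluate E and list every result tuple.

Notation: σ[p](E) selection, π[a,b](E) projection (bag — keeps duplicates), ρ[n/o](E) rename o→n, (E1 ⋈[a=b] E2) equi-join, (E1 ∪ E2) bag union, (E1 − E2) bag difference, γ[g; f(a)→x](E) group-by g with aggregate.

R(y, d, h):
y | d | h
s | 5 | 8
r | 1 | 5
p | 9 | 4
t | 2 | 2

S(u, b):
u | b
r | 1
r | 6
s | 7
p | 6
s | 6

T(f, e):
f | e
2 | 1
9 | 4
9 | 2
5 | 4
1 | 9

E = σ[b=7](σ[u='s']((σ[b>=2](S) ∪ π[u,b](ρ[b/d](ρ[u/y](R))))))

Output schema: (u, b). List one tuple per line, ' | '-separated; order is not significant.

Per-node cardinality:
  S → 5
  σ[b>=2](S) → 4
  R → 4
  ρ[u/y](R) → 4
  ρ[b/d](ρ[u/y](R)) → 4
  π[u,b](ρ[b/d](ρ[u/y](R))) → 4
  (σ[b>=2](S) ∪ π[u,b](ρ[b/d](ρ[u/y](R)))) → 8
  σ[u='s']((σ[b>=2](S) ∪ π[u,b](ρ[b/d](ρ[u/y](R))))) → 3
  σ[b=7](σ[u='s']((σ[b>=2](S) ∪ π[u,b](ρ[b/d](ρ[u/y](R)))))) → 1

== RESULT ==
u | b
s | 7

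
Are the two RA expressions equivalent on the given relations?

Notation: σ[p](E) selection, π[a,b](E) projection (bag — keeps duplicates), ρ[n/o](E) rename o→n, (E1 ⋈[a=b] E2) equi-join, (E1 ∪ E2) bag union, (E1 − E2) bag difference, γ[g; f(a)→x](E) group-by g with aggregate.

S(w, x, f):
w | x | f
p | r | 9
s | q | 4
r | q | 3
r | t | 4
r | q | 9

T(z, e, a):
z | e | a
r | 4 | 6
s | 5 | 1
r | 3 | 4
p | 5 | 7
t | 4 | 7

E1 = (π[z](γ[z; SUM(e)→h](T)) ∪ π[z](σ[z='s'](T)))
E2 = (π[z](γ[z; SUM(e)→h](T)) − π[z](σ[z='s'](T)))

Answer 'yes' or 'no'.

E1 subexpression sizes:
  T → 5
  γ[z; SUM(e)→h](T) → 4
  π[z](γ[z; SUM(e)→h](T)) → 4
  T → 5
  σ[z='s'](T) → 1
  π[z](σ[z='s'](T)) → 1
  (π[z](γ[z; SUM(e)→h](T)) ∪ π[z](σ[z='s'](T))) → 5
E2 subexpression sizes:
  T → 5
  γ[z; SUM(e)→h](T) → 4
  π[z](γ[z; SUM(e)→h](T)) → 4
  T → 5
  σ[z='s'](T) → 1
  π[z](σ[z='s'](T)) → 1
  (π[z](γ[z; SUM(e)→h](T)) − π[z](σ[z='s'](T))) → 3

E1 result:
z
p
r
s
s
t
E2 result:
z
p
r
t
Witness: ('s',) appears 2× in E1 but 0× in E2.

no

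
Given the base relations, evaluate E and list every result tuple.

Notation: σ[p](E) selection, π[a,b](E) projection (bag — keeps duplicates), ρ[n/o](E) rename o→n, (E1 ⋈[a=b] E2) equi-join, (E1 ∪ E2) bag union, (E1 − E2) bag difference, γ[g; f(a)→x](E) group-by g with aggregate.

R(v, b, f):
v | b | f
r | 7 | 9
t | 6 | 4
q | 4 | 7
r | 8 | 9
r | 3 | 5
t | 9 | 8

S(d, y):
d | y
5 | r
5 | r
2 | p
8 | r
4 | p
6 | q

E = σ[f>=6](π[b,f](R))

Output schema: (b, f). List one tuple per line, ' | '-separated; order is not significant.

Row counts bottom-up:
  R → 6
  π[b,f](R) → 6
  σ[f>=6](π[b,f](R)) → 4

== RESULT ==
b | f
4 | 7
7 | 9
8 | 9
9 | 8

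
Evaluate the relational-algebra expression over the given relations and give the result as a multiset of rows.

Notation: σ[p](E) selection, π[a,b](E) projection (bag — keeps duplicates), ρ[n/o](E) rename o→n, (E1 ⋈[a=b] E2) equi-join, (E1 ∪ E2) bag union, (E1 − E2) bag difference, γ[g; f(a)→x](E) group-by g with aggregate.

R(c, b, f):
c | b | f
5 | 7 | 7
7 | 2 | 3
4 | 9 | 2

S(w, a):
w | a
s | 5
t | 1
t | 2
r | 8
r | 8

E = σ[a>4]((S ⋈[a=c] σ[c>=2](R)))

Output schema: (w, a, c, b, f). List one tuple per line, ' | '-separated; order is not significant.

Subexpression sizes:
  S → 5
  R → 3
  σ[c>=2](R) → 3
  (S ⋈[a=c] σ[c>=2](R)) → 1
  σ[a>4]((S ⋈[a=c] σ[c>=2](R))) → 1

== RESULT ==
w | a | c | b | f
s | 5 | 5 | 7 | 7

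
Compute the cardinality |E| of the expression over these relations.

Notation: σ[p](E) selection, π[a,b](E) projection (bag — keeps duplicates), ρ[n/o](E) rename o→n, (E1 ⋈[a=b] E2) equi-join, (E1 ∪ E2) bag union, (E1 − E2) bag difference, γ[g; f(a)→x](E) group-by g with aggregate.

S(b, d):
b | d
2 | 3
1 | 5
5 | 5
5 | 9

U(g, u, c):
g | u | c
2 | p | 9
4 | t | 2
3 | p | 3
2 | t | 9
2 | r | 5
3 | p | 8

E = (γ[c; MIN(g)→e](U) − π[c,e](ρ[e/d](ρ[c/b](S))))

Subexpression sizes:
  U → 6
  γ[c; MIN(g)→e](U) → 5
  S → 4
  ρ[c/b](S) → 4
  ρ[e/d](ρ[c/b](S)) → 4
  π[c,e](ρ[e/d](ρ[c/b](S))) → 4
  (γ[c; MIN(g)→e](U) − π[c,e](ρ[e/d](ρ[c/b](S)))) → 5

|E| = 5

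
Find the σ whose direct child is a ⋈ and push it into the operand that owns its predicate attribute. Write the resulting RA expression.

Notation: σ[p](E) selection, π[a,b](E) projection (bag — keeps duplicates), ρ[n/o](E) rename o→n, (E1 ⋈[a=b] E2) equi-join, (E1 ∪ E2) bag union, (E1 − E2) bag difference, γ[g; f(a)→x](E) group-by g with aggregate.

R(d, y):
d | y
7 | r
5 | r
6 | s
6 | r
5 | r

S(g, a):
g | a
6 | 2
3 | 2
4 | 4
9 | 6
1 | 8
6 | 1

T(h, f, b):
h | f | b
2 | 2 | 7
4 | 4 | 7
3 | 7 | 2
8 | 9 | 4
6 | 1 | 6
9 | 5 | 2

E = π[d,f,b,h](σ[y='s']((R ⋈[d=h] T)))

σ filters on y, owned by the left side.
E' = π[d,f,b,h]((σ[y='s'](R) ⋈[d=h] T))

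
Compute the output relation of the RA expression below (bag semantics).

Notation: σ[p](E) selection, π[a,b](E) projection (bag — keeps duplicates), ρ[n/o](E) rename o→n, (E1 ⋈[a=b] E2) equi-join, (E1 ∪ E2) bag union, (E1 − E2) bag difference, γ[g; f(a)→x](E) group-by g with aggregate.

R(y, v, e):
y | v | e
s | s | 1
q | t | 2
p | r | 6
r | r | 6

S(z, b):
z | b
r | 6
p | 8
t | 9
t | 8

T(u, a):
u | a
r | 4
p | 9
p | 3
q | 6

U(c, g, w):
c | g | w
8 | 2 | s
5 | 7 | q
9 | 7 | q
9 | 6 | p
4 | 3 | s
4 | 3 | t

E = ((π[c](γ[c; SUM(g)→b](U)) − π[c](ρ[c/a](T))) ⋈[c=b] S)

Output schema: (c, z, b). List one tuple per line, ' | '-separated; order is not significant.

Stepwise |·|:
  U → 6
  γ[c; SUM(g)→b](U) → 4
  π[c](γ[c; SUM(g)→b](U)) → 4
  T → 4
  ρ[c/a](T) → 4
  π[c](ρ[c/a](T)) → 4
  (π[c](γ[c; SUM(g)→b](U)) − π[c](ρ[c/a](T))) → 2
  S → 4
  ((π[c](γ[c; SUM(g)→b](U)) − π[c](ρ[c/a](T))) ⋈[c=b] S) → 2

== RESULT ==
c | z | b
8 | p | 8
8 | t | 8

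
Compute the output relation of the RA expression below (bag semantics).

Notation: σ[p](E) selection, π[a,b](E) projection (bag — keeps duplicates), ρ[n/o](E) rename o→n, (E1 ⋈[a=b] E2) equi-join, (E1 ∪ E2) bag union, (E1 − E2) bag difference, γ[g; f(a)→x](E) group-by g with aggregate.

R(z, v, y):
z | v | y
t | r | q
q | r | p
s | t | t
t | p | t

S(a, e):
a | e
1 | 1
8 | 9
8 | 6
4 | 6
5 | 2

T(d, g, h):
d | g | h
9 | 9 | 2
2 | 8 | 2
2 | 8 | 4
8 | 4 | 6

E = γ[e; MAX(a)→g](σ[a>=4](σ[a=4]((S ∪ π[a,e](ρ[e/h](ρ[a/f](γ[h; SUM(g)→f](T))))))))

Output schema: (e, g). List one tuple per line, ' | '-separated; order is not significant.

Per-node cardinality:
  S → 5
  T → 4
  γ[h; SUM(g)→f](T) → 3
  ρ[a/f](γ[h; SUM(g)→f](T)) → 3
  ρ[e/h](ρ[a/f](γ[h; SUM(g)→f](T))) → 3
  π[a,e](ρ[e/h](ρ[a/f](γ[h; SUM(g)→f](T)))) → 3
  (S ∪ π[a,e](ρ[e/h](ρ[a/f](γ[h; SUM(g)→f](T))))) → 8
  σ[a=4]((S ∪ π[a,e](ρ[e/h](ρ[a/f](γ[h; SUM(g)→f](T)))))) → 2
  σ[a>=4](σ[a=4]((S ∪ π[a,e](ρ[e/h](ρ[a/f](γ[h; SUM(g)→f](T))))))) → 2
  γ[e; MAX(a)→g](σ[a>=4](σ[a=4]((S ∪ π[a,e](ρ[e/h](ρ[a/f](γ[h; SUM(g)→f](T)))))))) → 1

== RESULT ==
e | g
6 | 4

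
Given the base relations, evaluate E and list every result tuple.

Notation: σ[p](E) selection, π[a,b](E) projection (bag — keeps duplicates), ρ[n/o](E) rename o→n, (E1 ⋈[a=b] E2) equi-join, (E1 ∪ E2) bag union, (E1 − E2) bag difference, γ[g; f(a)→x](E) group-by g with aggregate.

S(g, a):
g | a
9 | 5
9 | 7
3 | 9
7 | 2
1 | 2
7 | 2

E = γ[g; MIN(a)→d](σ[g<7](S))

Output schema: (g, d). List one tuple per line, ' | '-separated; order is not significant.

Row counts bottom-up:
  S → 6
  σ[g<7](S) → 2
  γ[g; MIN(a)→d](σ[g<7](S)) → 2

== RESULT ==
g | d
1 | 2
3 | 9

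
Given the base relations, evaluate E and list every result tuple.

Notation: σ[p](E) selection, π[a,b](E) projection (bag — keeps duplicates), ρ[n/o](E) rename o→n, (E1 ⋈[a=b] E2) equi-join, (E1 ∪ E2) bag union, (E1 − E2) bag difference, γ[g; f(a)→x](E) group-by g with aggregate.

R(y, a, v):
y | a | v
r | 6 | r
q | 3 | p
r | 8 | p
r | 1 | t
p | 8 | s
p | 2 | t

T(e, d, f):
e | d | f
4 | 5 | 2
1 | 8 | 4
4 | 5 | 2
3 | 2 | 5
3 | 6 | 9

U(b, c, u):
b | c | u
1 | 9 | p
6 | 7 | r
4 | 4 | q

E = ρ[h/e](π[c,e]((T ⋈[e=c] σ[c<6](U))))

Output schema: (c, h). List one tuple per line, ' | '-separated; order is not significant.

Subexpression sizes:
  T → 5
  U → 3
  σ[c<6](U) → 1
  (T ⋈[e=c] σ[c<6](U)) → 2
  π[c,e]((T ⋈[e=c] σ[c<6](U))) → 2
  ρ[h/e](π[c,e]((T ⋈[e=c] σ[c<6](U)))) → 2

== RESULT ==
c | h
4 | 4
4 | 4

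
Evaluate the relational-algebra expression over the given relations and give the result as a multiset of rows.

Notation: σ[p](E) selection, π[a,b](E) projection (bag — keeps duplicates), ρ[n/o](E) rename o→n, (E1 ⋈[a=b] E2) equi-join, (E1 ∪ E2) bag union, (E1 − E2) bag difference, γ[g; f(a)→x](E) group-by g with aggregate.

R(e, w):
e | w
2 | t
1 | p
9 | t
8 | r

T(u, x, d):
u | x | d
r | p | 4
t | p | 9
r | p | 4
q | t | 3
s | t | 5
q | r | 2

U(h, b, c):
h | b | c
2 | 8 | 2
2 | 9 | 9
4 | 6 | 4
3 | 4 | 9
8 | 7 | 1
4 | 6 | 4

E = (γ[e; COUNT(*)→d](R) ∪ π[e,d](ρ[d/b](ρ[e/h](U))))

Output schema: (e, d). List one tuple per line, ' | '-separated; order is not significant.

Subexpression sizes:
  R → 4
  γ[e; COUNT(*)→d](R) → 4
  U → 6
  ρ[e/h](U) → 6
  ρ[d/b](ρ[e/h](U)) → 6
  π[e,d](ρ[d/b](ρ[e/h](U))) → 6
  (γ[e; COUNT(*)→d](R) ∪ π[e,d](ρ[d/b](ρ[e/h](U)))) → 10

== RESULT ==
e | d
1 | 1
2 | 1
2 | 8
2 | 9
3 | 4
4 | 6
4 | 6
8 | 1
8 | 7
9 | 1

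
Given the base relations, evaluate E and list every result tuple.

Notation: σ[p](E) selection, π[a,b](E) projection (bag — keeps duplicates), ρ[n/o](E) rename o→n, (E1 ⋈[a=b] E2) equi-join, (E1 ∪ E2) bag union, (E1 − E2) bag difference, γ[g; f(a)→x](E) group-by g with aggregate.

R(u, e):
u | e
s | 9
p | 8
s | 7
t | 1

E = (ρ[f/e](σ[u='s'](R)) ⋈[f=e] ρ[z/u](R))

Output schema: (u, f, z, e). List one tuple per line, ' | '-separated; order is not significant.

Row counts bottom-up:
  R → 4
  σ[u='s'](R) → 2
  ρ[f/e](σ[u='s'](R)) → 2
  R → 4
  ρ[z/u](R) → 4
  (ρ[f/e](σ[u='s'](R)) ⋈[f=e] ρ[z/u](R)) → 2

== RESULT ==
u | f | z | e
s | 7 | s | 7
s | 9 | s | 9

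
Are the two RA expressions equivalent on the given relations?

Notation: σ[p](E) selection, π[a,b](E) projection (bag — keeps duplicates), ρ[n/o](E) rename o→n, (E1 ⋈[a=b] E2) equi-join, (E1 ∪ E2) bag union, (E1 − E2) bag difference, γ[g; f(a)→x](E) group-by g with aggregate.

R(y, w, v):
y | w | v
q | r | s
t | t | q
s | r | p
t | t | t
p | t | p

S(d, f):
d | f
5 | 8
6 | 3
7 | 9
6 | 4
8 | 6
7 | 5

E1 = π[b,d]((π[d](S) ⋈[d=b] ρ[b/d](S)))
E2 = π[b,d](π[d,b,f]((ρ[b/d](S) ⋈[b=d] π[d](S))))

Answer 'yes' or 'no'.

E1 stepwise |·|:
  S → 6
  π[d](S) → 6
  S → 6
  ρ[b/d](S) → 6
  (π[d](S) ⋈[d=b] ρ[b/d](S)) → 10
  π[b,d]((π[d](S) ⋈[d=b] ρ[b/d](S))) → 10
E2 stepwise |·|:
  S → 6
  ρ[b/d](S) → 6
  S → 6
  π[d](S) → 6
  (ρ[b/d](S) ⋈[b=d] π[d](S)) → 10
  π[d,b,f]((ρ[b/d](S) ⋈[b=d] π[d](S))) → 10
  π[b,d](π[d,b,f]((ρ[b/d](S) ⋈[b=d] π[d](S)))) → 10

E1 and E2 produce the same multiset:
b | d
5 | 5
6 | 6
6 | 6
6 | 6
6 | 6
7 | 7
7 | 7
7 | 7
7 | 7
8 | 8

yes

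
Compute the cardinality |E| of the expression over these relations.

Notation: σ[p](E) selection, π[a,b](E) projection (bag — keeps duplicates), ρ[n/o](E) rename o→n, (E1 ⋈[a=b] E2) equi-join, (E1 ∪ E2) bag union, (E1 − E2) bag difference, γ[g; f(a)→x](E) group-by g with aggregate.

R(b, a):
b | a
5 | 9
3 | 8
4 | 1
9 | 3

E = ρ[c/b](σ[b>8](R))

Stepwise |·|:
  R → 4
  σ[b>8](R) → 1
  ρ[c/b](σ[b>8](R)) → 1

|E| = 1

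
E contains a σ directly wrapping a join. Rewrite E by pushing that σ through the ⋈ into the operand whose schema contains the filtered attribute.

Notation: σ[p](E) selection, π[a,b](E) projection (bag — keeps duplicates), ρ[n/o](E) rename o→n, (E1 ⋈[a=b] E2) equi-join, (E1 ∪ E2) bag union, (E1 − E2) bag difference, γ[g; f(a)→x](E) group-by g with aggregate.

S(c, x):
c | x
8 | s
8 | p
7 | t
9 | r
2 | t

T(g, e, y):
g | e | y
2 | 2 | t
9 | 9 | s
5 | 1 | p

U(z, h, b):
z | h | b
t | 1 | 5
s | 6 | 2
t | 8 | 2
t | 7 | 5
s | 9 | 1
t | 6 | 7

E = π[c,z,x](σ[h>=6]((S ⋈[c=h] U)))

σ filters on h, owned by the right side.
E' = π[c,z,x]((S ⋈[c=h] σ[h>=6](U)))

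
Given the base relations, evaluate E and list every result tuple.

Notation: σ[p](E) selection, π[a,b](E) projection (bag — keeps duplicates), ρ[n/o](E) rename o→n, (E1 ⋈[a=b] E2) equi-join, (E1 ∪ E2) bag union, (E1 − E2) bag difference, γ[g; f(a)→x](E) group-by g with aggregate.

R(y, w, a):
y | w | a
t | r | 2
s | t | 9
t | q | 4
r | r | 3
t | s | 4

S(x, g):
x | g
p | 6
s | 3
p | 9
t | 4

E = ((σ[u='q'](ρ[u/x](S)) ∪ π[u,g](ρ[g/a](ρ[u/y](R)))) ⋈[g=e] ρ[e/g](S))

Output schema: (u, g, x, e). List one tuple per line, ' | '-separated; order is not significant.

Stepwise |·|:
  S → 4
  ρ[u/x](S) → 4
  σ[u='q'](ρ[u/x](S)) → 0
  R → 5
  ρ[u/y](R) → 5
  ρ[g/a](ρ[u/y](R)) → 5
  π[u,g](ρ[g/a](ρ[u/y](R))) → 5
  (σ[u='q'](ρ[u/x](S)) ∪ π[u,g](ρ[g/a](ρ[u/y](R)))) → 5
  S → 4
  ρ[e/g](S) → 4
  ((σ[u='q'](ρ[u/x](S)) ∪ π[u,g](ρ[g/a](ρ[u/y](R)))) ⋈[g=e] ρ[e/g](S)) → 4

== RESULT ==
u | g | x | e
r | 3 | s | 3
s | 9 | p | 9
t | 4 | t | 4
t | 4 | t | 4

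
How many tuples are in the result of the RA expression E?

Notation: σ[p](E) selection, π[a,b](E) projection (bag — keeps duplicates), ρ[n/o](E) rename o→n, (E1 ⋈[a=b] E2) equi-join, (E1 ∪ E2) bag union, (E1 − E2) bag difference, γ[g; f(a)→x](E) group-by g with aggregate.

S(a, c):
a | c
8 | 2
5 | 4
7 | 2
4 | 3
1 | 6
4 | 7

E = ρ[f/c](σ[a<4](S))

Per-node cardinality:
  S → 6
  σ[a<4](S) → 1
  ρ[f/c](σ[a<4](S)) → 1

|E| = 1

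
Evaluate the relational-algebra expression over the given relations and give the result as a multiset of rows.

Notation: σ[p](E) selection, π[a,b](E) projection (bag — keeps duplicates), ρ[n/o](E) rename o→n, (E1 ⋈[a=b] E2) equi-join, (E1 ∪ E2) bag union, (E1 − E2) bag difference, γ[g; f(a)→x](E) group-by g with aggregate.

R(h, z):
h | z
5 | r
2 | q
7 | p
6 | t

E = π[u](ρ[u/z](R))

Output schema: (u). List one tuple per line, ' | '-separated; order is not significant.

Stepwise |·|:
  R → 4
  ρ[u/z](R) → 4
  π[u](ρ[u/z](R)) → 4

== RESULT ==
u
p
q
r
t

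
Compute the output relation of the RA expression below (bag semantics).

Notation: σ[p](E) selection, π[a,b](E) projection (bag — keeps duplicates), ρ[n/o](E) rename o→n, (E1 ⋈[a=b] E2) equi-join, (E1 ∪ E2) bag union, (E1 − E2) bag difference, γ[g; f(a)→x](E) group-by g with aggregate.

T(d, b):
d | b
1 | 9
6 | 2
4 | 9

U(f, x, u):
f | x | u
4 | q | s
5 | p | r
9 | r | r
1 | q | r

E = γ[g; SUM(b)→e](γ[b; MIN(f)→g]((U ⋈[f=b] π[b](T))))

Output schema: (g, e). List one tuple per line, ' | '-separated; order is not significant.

Row counts bottom-up:
  U → 4
  T → 3
  π[b](T) → 3
  (U ⋈[f=b] π[b](T)) → 2
  γ[b; MIN(f)→g]((U ⋈[f=b] π[b](T))) → 1
  γ[g; SUM(b)→e](γ[b; MIN(f)→g]((U ⋈[f=b] π[b](T)))) → 1

== RESULT ==
g | e
9 | 9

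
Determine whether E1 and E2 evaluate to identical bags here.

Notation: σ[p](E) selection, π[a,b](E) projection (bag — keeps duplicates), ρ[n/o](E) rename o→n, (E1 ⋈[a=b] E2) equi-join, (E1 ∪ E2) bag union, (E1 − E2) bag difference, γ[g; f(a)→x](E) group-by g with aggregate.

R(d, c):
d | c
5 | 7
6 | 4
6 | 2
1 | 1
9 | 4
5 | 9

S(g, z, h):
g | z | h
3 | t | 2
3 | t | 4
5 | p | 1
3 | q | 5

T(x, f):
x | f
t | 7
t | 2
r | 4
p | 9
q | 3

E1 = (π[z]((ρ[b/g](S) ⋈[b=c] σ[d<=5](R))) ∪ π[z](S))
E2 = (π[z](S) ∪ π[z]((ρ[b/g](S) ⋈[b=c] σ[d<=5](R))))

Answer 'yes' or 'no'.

E1 row counts bottom-up:
  S → 4
  ρ[b/g](S) → 4
  R → 6
  σ[d<=5](R) → 3
  (ρ[b/g](S) ⋈[b=c] σ[d<=5](R)) → 0
  π[z]((ρ[b/g](S) ⋈[b=c] σ[d<=5](R))) → 0
  S → 4
  π[z](S) → 4
  (π[z]((ρ[b/g](S) ⋈[b=c] σ[d<=5](R))) ∪ π[z](S)) → 4
E2 row counts bottom-up:
  S → 4
  π[z](S) → 4
  S → 4
  ρ[b/g](S) → 4
  R → 6
  σ[d<=5](R) → 3
  (ρ[b/g](S) ⋈[b=c] σ[d<=5](R)) → 0
  π[z]((ρ[b/g](S) ⋈[b=c] σ[d<=5](R))) → 0
  (π[z](S) ∪ π[z]((ρ[b/g](S) ⋈[b=c] σ[d<=5](R)))) → 4

E1 and E2 produce the same multiset:
z
p
q
t
t

yes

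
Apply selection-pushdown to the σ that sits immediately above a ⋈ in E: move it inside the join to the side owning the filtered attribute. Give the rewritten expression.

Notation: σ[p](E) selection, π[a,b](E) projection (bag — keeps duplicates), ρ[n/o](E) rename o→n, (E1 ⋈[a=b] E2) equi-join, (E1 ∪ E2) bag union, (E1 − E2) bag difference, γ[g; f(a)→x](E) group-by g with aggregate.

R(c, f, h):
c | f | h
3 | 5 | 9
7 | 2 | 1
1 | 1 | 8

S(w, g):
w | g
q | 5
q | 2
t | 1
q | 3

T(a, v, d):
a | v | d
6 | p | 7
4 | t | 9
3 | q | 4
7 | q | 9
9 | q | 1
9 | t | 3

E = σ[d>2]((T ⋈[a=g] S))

σ filters on d, owned by the left side.
E' = (σ[d>2](T) ⋈[a=g] S)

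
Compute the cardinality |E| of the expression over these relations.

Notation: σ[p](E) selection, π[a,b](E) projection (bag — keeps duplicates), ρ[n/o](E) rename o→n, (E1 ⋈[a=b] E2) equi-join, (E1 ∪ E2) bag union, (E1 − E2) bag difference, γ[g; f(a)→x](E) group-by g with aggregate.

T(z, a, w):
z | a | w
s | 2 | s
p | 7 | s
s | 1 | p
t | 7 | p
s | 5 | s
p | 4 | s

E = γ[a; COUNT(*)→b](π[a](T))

Subexpression sizes:
  T → 6
  π[a](T) → 6
  γ[a; COUNT(*)→b](π[a](T)) → 5

|E| = 5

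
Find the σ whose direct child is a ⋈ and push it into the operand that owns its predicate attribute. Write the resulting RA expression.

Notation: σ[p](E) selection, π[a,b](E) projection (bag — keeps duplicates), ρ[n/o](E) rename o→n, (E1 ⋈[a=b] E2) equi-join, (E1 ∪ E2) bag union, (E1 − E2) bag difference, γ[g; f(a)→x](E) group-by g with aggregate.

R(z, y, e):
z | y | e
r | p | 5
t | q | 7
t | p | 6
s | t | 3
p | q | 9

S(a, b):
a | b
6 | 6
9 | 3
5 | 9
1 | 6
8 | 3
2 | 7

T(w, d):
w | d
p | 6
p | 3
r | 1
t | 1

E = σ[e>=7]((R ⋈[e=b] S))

σ filters on e, owned by the left side.
E' = (σ[e>=7](R) ⋈[e=b] S)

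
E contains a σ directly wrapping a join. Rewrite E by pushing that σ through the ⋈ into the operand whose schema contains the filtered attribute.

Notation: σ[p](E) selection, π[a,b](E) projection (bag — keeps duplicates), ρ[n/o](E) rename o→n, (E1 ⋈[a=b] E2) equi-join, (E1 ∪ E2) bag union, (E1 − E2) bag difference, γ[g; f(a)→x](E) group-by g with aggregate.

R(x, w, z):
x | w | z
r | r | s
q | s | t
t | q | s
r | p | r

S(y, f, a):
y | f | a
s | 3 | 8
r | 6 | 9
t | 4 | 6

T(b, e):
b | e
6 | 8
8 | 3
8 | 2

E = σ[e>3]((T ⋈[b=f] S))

σ filters on e, owned by the left side.
E' = (σ[e>3](T) ⋈[b=f] S)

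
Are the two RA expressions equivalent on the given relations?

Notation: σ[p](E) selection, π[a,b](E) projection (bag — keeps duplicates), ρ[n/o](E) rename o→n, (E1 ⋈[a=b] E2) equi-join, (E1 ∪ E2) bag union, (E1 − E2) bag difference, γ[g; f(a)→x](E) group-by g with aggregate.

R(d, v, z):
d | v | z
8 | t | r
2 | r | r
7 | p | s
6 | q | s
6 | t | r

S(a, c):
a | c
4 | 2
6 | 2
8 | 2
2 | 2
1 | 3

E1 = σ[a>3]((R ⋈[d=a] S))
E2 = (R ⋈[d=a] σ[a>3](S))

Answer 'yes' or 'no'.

E1 row counts bottom-up:
  R → 5
  S → 5
  (R ⋈[d=a] S) → 4
  σ[a>3]((R ⋈[d=a] S)) → 3
E2 row counts bottom-up:
  R → 5
  S → 5
  σ[a>3](S) → 3
  (R ⋈[d=a] σ[a>3](S)) → 3

E1 and E2 produce the same multiset:
d | v | z | a | c
6 | q | s | 6 | 2
6 | t | r | 6 | 2
8 | t | r | 8 | 2

yes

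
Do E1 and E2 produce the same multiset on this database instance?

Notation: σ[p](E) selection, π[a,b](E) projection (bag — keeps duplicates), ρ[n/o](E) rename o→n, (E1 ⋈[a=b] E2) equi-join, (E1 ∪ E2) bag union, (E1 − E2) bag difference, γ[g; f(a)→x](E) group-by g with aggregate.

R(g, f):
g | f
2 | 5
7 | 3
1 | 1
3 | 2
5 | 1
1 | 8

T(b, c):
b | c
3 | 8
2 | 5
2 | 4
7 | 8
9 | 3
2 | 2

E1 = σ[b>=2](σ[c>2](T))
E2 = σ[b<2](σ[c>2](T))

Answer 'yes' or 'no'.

E1 per-node cardinality:
  T → 6
  σ[c>2](T) → 5
  σ[b>=2](σ[c>2](T)) → 5
E2 per-node cardinality:
  T → 6
  σ[c>2](T) → 5
  σ[b<2](σ[c>2](T)) → 0

E1 result:
b | c
2 | 4
2 | 5
3 | 8
7 | 8
9 | 3
E2 result:
b | c
(0 rows)
Witness: (2, 4) appears 1× in E1 but 0× in E2.

no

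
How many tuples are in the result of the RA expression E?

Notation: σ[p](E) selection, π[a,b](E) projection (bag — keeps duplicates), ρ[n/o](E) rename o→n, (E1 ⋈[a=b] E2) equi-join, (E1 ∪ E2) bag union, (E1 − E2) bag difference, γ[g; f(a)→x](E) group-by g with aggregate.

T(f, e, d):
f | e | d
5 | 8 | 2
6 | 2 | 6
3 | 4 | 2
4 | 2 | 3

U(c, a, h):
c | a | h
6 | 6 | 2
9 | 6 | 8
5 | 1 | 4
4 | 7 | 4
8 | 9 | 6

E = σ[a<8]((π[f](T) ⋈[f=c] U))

Stepwise |·|:
  T → 4
  π[f](T) → 4
  U → 5
  (π[f](T) ⋈[f=c] U) → 3
  σ[a<8]((π[f](T) ⋈[f=c] U)) → 3

|E| = 3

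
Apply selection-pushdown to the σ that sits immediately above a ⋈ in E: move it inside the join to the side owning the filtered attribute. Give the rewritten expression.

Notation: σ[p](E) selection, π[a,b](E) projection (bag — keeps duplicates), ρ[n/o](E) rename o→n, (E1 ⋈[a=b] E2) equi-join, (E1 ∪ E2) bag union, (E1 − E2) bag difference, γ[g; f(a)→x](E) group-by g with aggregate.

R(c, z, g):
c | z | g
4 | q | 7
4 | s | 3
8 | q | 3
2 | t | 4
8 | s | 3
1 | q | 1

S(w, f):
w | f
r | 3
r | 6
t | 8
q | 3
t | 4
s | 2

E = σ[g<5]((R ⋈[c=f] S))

σ filters on g, owned by the left side.
E' = (σ[g<5](R) ⋈[c=f] S)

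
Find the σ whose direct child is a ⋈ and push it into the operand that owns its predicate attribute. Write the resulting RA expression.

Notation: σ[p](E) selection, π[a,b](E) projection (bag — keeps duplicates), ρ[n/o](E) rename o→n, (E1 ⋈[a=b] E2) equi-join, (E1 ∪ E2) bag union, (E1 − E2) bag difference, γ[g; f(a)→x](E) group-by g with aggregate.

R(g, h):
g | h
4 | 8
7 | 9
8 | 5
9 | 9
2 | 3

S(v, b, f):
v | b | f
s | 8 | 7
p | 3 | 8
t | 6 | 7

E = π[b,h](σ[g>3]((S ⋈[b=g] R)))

σ filters on g, owned by the right side.
E' = π[b,h]((S ⋈[b=g] σ[g>3](R)))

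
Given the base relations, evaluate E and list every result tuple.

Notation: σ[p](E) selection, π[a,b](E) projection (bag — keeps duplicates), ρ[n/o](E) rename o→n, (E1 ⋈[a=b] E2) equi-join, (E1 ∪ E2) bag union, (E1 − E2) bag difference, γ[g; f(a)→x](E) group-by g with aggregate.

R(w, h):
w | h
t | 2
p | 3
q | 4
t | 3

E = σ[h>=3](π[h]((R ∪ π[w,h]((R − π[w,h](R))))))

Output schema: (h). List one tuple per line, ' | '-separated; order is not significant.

Row counts bottom-up:
  R → 4
  R → 4
  R → 4
  π[w,h](R) → 4
  (R − π[w,h](R)) → 0
  π[w,h]((R − π[w,h](R))) → 0
  (R ∪ π[w,h]((R − π[w,h](R)))) → 4
  π[h]((R ∪ π[w,h]((R − π[w,h](R))))) → 4
  σ[h>=3](π[h]((R ∪ π[w,h]((R − π[w,h](R)))))) → 3

== RESULT ==
h
3
3
4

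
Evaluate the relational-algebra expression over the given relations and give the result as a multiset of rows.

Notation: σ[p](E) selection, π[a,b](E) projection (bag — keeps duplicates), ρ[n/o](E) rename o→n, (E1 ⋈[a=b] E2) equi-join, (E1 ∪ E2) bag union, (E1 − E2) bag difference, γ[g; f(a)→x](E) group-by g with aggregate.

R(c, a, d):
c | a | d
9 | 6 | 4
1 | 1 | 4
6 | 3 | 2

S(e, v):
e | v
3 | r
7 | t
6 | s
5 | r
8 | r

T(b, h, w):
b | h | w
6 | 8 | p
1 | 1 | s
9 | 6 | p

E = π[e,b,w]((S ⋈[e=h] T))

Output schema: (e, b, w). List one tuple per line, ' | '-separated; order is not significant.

Row counts bottom-up:
  S → 5
  T → 3
  (S ⋈[e=h] T) → 2
  π[e,b,w]((S ⋈[e=h] T)) → 2

== RESULT ==
e | b | w
6 | 9 | p
8 | 6 | p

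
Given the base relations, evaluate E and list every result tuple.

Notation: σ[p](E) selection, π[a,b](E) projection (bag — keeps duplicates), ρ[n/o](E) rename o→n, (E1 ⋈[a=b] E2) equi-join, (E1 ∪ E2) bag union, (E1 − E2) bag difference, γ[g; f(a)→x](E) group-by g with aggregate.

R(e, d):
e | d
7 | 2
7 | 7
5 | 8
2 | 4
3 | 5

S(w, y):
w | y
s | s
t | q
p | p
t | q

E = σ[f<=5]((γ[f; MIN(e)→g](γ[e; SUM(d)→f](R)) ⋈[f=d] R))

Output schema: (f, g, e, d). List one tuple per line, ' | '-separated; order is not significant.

Subexpression sizes:
  R → 5
  γ[e; SUM(d)→f](R) → 4
  γ[f; MIN(e)→g](γ[e; SUM(d)→f](R)) → 4
  R → 5
  (γ[f; MIN(e)→g](γ[e; SUM(d)→f](R)) ⋈[f=d] R) → 3
  σ[f<=5]((γ[f; MIN(e)→g](γ[e; SUM(d)→f](R)) ⋈[f=d] R)) → 2

== RESULT ==
f | g | e | d
4 | 2 | 2 | 4
5 | 3 | 3 | 5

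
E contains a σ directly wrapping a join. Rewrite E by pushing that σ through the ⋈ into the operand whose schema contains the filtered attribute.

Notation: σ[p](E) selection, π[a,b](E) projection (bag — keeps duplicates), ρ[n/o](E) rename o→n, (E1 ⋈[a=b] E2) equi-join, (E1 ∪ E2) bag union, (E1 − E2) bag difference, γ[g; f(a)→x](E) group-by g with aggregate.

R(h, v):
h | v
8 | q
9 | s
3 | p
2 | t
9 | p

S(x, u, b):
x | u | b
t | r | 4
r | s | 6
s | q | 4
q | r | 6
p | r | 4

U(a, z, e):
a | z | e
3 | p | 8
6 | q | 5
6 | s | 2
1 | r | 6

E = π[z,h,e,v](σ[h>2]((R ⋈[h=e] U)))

σ filters on h, owned by the left side.
E' = π[z,h,e,v]((σ[h>2](R) ⋈[h=e] U))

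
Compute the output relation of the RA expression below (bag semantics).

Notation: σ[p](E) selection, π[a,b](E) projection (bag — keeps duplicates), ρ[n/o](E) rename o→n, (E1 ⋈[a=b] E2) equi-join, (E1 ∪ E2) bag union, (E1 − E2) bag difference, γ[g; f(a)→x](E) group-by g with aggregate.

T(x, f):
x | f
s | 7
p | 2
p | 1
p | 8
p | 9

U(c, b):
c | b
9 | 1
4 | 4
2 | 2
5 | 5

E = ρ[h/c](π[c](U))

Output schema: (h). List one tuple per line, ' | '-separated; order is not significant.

Row counts bottom-up:
  U → 4
  π[c](U) → 4
  ρ[h/c](π[c](U)) → 4

== RESULT ==
h
2
4
5
9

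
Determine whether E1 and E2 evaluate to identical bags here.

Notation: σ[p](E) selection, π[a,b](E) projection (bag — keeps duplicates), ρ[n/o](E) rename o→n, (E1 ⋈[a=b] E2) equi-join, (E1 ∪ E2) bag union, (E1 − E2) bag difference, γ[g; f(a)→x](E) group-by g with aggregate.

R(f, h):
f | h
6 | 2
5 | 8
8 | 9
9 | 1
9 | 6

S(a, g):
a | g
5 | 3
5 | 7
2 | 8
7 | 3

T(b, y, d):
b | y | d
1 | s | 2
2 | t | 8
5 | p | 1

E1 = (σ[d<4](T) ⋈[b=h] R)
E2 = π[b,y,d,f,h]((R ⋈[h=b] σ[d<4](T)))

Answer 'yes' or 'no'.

E1 subexpression sizes:
  T → 3
  σ[d<4](T) → 2
  R → 5
  (σ[d<4](T) ⋈[b=h] R) → 1
E2 subexpression sizes:
  R → 5
  T → 3
  σ[d<4](T) → 2
  (R ⋈[h=b] σ[d<4](T)) → 1
  π[b,y,d,f,h]((R ⋈[h=b] σ[d<4](T))) → 1

E1 and E2 produce the same multiset:
b | y | d | f | h
1 | s | 2 | 9 | 1

yes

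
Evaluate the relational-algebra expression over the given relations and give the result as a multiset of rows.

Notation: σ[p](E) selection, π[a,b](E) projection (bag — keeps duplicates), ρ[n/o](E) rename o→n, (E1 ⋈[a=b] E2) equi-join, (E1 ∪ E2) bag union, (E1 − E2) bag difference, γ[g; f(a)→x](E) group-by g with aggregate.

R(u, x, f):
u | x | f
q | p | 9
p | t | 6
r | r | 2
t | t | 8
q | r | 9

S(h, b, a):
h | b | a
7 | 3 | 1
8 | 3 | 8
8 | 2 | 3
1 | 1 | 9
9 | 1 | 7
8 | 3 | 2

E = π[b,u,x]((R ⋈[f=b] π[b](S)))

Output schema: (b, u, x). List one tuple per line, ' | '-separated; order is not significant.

Stepwise |·|:
  R → 5
  S → 6
  π[b](S) → 6
  (R ⋈[f=b] π[b](S)) → 1
  π[b,u,x]((R ⋈[f=b] π[b](S))) → 1

== RESULT ==
b | u | x
2 | r | r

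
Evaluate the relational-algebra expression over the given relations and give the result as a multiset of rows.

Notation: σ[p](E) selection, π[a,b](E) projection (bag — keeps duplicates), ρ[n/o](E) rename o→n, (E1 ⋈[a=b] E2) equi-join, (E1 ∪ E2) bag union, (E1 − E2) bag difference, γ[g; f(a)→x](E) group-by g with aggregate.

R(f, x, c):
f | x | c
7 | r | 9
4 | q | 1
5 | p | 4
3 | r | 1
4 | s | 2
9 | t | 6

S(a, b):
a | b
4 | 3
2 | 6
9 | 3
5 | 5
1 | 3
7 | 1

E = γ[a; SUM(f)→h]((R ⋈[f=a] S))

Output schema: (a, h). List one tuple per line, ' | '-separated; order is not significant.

Stepwise |·|:
  R → 6
  S → 6
  (R ⋈[f=a] S) → 5
  γ[a; SUM(f)→h]((R ⋈[f=a] S)) → 4

== RESULT ==
a | h
4 | 8
5 | 5
7 | 7
9 | 9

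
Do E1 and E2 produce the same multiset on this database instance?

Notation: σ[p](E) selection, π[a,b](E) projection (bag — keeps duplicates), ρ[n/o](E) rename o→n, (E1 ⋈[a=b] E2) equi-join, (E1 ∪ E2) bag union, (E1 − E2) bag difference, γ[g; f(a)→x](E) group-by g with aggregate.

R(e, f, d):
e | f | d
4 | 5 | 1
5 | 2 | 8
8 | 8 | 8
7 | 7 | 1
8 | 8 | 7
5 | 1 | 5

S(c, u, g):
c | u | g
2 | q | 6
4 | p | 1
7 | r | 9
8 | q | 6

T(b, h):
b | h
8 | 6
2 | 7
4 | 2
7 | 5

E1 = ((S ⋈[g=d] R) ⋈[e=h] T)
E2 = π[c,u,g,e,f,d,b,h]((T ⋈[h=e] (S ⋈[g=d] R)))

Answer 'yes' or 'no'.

E1 per-node cardinality:
  S → 4
  R → 6
  (S ⋈[g=d] R) → 2
  T → 4
  ((S ⋈[g=d] R) ⋈[e=h] T) → 1
E2 per-node cardinality:
  T → 4
  S → 4
  R → 6
  (S ⋈[g=d] R) → 2
  (T ⋈[h=e] (S ⋈[g=d] R)) → 1
  π[c,u,g,e,f,d,b,h]((T ⋈[h=e] (S ⋈[g=d] R))) → 1

E1 and E2 produce the same multiset:
c | u | g | e | f | d | b | h
4 | p | 1 | 7 | 7 | 1 | 2 | 7

yes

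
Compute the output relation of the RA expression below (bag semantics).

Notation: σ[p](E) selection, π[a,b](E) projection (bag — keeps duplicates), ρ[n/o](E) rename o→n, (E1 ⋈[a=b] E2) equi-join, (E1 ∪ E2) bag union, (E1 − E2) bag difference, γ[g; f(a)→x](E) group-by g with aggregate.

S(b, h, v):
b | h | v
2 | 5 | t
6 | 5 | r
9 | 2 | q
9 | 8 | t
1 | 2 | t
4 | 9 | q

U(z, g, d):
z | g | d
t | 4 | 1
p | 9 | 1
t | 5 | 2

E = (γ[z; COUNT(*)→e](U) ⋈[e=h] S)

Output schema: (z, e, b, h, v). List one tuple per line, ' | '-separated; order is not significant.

Row counts bottom-up:
  U → 3
  γ[z; COUNT(*)→e](U) → 2
  S → 6
  (γ[z; COUNT(*)→e](U) ⋈[e=h] S) → 2

== RESULT ==
z | e | b | h | v
t | 2 | 1 | 2 | t
t | 2 | 9 | 2 | q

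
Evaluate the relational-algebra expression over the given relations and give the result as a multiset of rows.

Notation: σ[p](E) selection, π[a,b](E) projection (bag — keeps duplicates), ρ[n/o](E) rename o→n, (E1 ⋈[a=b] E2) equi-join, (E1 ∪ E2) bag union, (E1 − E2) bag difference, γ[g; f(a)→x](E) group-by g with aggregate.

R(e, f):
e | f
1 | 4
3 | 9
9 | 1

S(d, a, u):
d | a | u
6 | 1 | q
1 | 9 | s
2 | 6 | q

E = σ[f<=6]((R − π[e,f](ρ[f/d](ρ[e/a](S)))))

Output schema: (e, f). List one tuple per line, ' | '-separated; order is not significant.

Stepwise |·|:
  R → 3
  S → 3
  ρ[e/a](S) → 3
  ρ[f/d](ρ[e/a](S)) → 3
  π[e,f](ρ[f/d](ρ[e/a](S))) → 3
  (R − π[e,f](ρ[f/d](ρ[e/a](S)))) → 2
  σ[f<=6]((R − π[e,f](ρ[f/d](ρ[e/a](S))))) → 1

== RESULT ==
e | f
1 | 4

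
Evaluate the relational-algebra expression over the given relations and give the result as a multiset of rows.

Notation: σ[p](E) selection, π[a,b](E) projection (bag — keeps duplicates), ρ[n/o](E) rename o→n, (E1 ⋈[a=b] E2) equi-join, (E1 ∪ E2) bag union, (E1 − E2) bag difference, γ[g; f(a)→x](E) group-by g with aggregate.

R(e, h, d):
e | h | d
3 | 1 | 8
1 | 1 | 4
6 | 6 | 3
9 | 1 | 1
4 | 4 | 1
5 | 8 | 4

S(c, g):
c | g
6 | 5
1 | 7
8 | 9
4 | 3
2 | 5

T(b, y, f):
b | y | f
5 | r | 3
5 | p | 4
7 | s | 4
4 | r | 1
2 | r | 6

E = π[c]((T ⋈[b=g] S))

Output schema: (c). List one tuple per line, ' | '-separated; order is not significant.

Stepwise |·|:
  T → 5
  S → 5
  (T ⋈[b=g] S) → 5
  π[c]((T ⋈[b=g] S)) → 5

== RESULT ==
c
1
2
2
6
6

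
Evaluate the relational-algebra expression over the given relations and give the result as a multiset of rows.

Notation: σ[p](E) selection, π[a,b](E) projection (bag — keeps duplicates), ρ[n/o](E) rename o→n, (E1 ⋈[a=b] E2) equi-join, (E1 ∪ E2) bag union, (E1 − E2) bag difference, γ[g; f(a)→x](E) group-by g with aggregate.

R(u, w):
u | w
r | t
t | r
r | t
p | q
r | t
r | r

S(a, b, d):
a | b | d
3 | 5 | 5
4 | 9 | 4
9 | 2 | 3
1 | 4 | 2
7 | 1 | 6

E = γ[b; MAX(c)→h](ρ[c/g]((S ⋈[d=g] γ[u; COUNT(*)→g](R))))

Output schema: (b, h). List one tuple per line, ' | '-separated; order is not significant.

Per-node cardinality:
  S → 5
  R → 6
  γ[u; COUNT(*)→g](R) → 3
  (S ⋈[d=g] γ[u; COUNT(*)→g](R)) → 1
  ρ[c/g]((S ⋈[d=g] γ[u; COUNT(*)→g](R))) → 1
  γ[b; MAX(c)→h](ρ[c/g]((S ⋈[d=g] γ[u; COUNT(*)→g](R)))) → 1

== RESULT ==
b | h
9 | 4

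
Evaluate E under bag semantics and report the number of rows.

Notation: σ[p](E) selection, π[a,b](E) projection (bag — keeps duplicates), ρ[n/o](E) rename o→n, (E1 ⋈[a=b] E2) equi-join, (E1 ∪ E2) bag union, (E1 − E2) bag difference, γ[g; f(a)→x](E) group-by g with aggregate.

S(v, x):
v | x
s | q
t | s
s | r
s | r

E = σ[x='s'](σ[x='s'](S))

Per-node cardinality:
  S → 4
  σ[x='s'](S) → 1
  σ[x='s'](σ[x='s'](S)) → 1

|E| = 1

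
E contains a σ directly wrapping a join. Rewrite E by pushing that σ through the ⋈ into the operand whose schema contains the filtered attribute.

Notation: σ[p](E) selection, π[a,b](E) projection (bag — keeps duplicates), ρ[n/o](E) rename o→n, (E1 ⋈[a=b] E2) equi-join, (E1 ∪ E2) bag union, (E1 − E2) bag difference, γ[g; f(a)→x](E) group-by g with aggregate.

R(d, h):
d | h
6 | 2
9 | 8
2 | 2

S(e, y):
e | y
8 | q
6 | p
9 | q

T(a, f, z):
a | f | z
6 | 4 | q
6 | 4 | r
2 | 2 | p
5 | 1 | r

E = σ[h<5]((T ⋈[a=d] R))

σ filters on h, owned by the right side.
E' = (T ⋈[a=d] σ[h<5](R))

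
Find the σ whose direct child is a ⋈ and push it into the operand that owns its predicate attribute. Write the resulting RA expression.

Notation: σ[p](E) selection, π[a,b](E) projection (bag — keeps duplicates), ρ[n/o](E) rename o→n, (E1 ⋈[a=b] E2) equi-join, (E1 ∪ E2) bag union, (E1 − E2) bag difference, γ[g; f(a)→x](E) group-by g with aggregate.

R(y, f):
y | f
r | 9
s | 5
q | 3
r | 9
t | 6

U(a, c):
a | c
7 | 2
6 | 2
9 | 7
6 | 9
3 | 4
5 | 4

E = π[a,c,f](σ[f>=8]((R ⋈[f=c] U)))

σ filters on f, owned by the left side.
E' = π[a,c,f]((σ[f>=8](R) ⋈[f=c] U))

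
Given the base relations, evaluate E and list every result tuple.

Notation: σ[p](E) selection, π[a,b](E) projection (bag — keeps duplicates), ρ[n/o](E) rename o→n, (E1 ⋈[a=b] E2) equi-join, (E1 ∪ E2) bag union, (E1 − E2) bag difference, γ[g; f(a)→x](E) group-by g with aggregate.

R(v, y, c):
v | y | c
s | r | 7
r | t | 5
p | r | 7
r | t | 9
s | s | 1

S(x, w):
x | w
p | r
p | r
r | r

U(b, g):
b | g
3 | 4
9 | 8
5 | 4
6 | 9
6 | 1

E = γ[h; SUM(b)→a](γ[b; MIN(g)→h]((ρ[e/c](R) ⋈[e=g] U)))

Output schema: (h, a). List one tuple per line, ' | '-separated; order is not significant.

Stepwise |·|:
  R → 5
  ρ[e/c](R) → 5
  U → 5
  (ρ[e/c](R) ⋈[e=g] U) → 2
  γ[b; MIN(g)→h]((ρ[e/c](R) ⋈[e=g] U)) → 1
  γ[h; SUM(b)→a](γ[b; MIN(g)→h]((ρ[e/c](R) ⋈[e=g] U))) → 1

== RESULT ==
h | a
1 | 6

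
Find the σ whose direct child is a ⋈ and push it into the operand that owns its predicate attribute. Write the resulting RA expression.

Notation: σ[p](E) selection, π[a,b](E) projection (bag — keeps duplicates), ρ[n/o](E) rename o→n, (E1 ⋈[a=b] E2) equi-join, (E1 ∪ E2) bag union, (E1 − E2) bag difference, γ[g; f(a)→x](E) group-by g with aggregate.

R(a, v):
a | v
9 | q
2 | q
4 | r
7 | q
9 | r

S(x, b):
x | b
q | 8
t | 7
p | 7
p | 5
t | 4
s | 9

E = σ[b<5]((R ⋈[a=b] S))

σ filters on b, owned by the right side.
E' = (R ⋈[a=b] σ[b<5](S))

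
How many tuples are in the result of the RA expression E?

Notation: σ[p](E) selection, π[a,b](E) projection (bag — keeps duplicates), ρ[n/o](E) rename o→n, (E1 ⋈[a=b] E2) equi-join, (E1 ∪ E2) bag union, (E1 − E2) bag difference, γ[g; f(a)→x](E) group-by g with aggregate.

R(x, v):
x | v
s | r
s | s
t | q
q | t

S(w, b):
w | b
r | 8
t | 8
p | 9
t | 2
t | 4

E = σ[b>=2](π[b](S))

Subexpression sizes:
  S → 5
  π[b](S) → 5
  σ[b>=2](π[b](S)) → 5

|E| = 5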